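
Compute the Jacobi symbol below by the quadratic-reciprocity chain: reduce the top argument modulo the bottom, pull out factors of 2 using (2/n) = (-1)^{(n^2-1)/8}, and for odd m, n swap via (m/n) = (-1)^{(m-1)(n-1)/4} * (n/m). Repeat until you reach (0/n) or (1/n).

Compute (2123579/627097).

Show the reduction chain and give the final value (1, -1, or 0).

1

(2123579/627097): 2123579 mod 627097 = 242288, so (2123579/627097) = (242288/627097)
factor out 2^4: 242288 = 2^4·15143; with 627097 mod 8 = 1, (2/627097) = +1; sign now +1; continue with (15143/627097)
flip (15143/627097) -> (627097/15143): both odd, 15143 mod 4 = 3, 627097 mod 4 = 1, so the flip contributes +1; sign now +1
(627097/15143): 627097 mod 15143 = 6234, so (627097/15143) = (6234/15143)
factor out 2^1: 6234 = 2^1·3117; with 15143 mod 8 = 7, (2/15143) = +1; sign now +1; continue with (3117/15143)
flip (3117/15143) -> (15143/3117): both odd, 3117 mod 4 = 1, 15143 mod 4 = 3, so the flip contributes +1; sign now +1
(15143/3117): 15143 mod 3117 = 2675, so (15143/3117) = (2675/3117)
flip (2675/3117) -> (3117/2675): both odd, 2675 mod 4 = 3, 3117 mod 4 = 1, so the flip contributes +1; sign now +1
(3117/2675): 3117 mod 2675 = 442, so (3117/2675) = (442/2675)
factor out 2^1: 442 = 2^1·221; with 2675 mod 8 = 3, (2/2675) = -1; sign now -1; continue with (221/2675)
flip (221/2675) -> (2675/221): both odd, 221 mod 4 = 1, 2675 mod 4 = 3, so the flip contributes +1; sign now -1
(2675/221): 2675 mod 221 = 23, so (2675/221) = (23/221)
flip (23/221) -> (221/23): both odd, 23 mod 4 = 3, 221 mod 4 = 1, so the flip contributes +1; sign now -1
(221/23): 221 mod 23 = 14, so (221/23) = (14/23)
factor out 2^1: 14 = 2^1·7; with 23 mod 8 = 7, (2/23) = +1; sign now -1; continue with (7/23)
flip (7/23) -> (23/7): both odd, 7 mod 4 = 3, 23 mod 4 = 3, so the flip contributes -1; sign now +1
(23/7): 23 mod 7 = 2, so (23/7) = (2/7)
factor out 2^1: 2 = 2^1·1; with 7 mod 8 = 7, (2/7) = +1; sign now +1; continue with (1/7)
reached (1/7) = 1, so the symbol is +1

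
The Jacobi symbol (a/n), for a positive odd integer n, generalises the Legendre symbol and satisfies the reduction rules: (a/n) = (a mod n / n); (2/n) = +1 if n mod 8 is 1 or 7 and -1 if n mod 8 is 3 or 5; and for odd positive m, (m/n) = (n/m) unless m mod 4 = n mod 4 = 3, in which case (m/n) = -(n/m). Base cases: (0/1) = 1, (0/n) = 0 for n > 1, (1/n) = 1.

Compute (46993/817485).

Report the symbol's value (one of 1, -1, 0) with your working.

-1

reciprocity: (46993/817485) = +1·(817485/46993) since 46993 mod 4 = 1, 817485 mod 4 = 1; sign now +1
(817485/46993) = (18604/46993)   [reduce mod 46993]
18604 = 2^2·4651; (2/46993) = +1 since 46993 mod 8 = 1, so (18604/46993) = (+1)^2·(4651/46993); sign now +1
reciprocity: (4651/46993) = +1·(46993/4651) since 4651 mod 4 = 3, 46993 mod 4 = 1; sign now +1
(46993/4651) = (483/4651)   [reduce mod 4651]
reciprocity: (483/4651) = -1·(4651/483) since 483 mod 4 = 3, 4651 mod 4 = 3; sign now -1
(4651/483) = (304/483)   [reduce mod 483]
304 = 2^4·19; (2/483) = -1 since 483 mod 8 = 3, so (304/483) = (-1)^4·(19/483); sign now -1
reciprocity: (19/483) = -1·(483/19) since 19 mod 4 = 3, 483 mod 4 = 3; sign now +1
(483/19) = (8/19)   [reduce mod 19]
8 = 2^3·1; (2/19) = -1 since 19 mod 8 = 3, so (8/19) = (-1)^3·(1/19); sign now -1
(1/19) = 1; final value = sign = -1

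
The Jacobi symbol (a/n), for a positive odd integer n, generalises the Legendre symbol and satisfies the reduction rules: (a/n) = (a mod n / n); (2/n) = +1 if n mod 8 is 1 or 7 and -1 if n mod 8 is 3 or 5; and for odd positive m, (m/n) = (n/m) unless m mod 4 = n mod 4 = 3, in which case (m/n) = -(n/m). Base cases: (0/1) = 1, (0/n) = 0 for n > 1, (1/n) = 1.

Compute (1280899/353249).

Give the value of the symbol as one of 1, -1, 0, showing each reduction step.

(1280899/353249) = (221152/353249)   [reduce mod 353249]
221152 = 2^5·6911; (2/353249) = +1 since 353249 mod 8 = 1, so (221152/353249) = (+1)^5·(6911/353249); sign now +1
reciprocity: (6911/353249) = +1·(353249/6911) since 6911 mod 4 = 3, 353249 mod 4 = 1; sign now +1
(353249/6911) = (788/6911)   [reduce mod 6911]
788 = 2^2·197; (2/6911) = +1 since 6911 mod 8 = 7, so (788/6911) = (+1)^2·(197/6911); sign now +1
reciprocity: (197/6911) = +1·(6911/197) since 197 mod 4 = 1, 6911 mod 4 = 3; sign now +1
(6911/197) = (16/197)   [reduce mod 197]
16 = 2^4·1; (2/197) = -1 since 197 mod 8 = 5, so (16/197) = (-1)^4·(1/197); sign now +1
(1/197) = 1; final value = sign = +1

1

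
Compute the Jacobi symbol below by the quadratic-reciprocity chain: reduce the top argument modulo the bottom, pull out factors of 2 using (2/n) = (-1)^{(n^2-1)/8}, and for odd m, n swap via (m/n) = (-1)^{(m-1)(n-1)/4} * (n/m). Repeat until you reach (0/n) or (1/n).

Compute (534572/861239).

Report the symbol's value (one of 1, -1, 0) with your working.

factor out 2^2: 534572 = 2^2·133643; with 861239 mod 8 = 7, (2/861239) = +1; sign now +1; continue with (133643/861239)
flip (133643/861239) -> (861239/133643): both odd, 133643 mod 4 = 3, 861239 mod 4 = 3, so the flip contributes -1; sign now -1
(861239/133643): 861239 mod 133643 = 59381, so (861239/133643) = (59381/133643)
flip (59381/133643) -> (133643/59381): both odd, 59381 mod 4 = 1, 133643 mod 4 = 3, so the flip contributes +1; sign now -1
(133643/59381): 133643 mod 59381 = 14881, so (133643/59381) = (14881/59381)
flip (14881/59381) -> (59381/14881): both odd, 14881 mod 4 = 1, 59381 mod 4 = 1, so the flip contributes +1; sign now -1
(59381/14881): 59381 mod 14881 = 14738, so (59381/14881) = (14738/14881)
factor out 2^1: 14738 = 2^1·7369; with 14881 mod 8 = 1, (2/14881) = +1; sign now -1; continue with (7369/14881)
flip (7369/14881) -> (14881/7369): both odd, 7369 mod 4 = 1, 14881 mod 4 = 1, so the flip contributes +1; sign now -1
(14881/7369): 14881 mod 7369 = 143, so (14881/7369) = (143/7369)
flip (143/7369) -> (7369/143): both odd, 143 mod 4 = 3, 7369 mod 4 = 1, so the flip contributes +1; sign now -1
(7369/143): 7369 mod 143 = 76, so (7369/143) = (76/143)
factor out 2^2: 76 = 2^2·19; with 143 mod 8 = 7, (2/143) = +1; sign now -1; continue with (19/143)
flip (19/143) -> (143/19): both odd, 19 mod 4 = 3, 143 mod 4 = 3, so the flip contributes -1; sign now +1
(143/19): 143 mod 19 = 10, so (143/19) = (10/19)
factor out 2^1: 10 = 2^1·5; with 19 mod 8 = 3, (2/19) = -1; sign now -1; continue with (5/19)
flip (5/19) -> (19/5): both odd, 5 mod 4 = 1, 19 mod 4 = 3, so the flip contributes +1; sign now -1
(19/5): 19 mod 5 = 4, so (19/5) = (4/5)
factor out 2^2: 4 = 2^2·1; with 5 mod 8 = 5, (2/5) = -1; sign now -1; continue with (1/5)
reached (1/5) = 1, so the symbol is -1

-1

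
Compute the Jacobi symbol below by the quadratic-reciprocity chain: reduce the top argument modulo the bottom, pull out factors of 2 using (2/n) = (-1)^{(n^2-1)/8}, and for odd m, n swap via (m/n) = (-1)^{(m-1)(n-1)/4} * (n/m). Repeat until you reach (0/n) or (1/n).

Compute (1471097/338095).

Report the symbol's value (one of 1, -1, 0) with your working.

1

(1471097/338095): 1471097 mod 338095 = 118717, so (1471097/338095) = (118717/338095)
flip (118717/338095) -> (338095/118717): both odd, 118717 mod 4 = 1, 338095 mod 4 = 3, so the flip contributes +1; sign now +1
(338095/118717): 338095 mod 118717 = 100661, so (338095/118717) = (100661/118717)
flip (100661/118717) -> (118717/100661): both odd, 100661 mod 4 = 1, 118717 mod 4 = 1, so the flip contributes +1; sign now +1
(118717/100661): 118717 mod 100661 = 18056, so (118717/100661) = (18056/100661)
factor out 2^3: 18056 = 2^3·2257; with 100661 mod 8 = 5, (2/100661) = -1; sign now -1; continue with (2257/100661)
flip (2257/100661) -> (100661/2257): both odd, 2257 mod 4 = 1, 100661 mod 4 = 1, so the flip contributes +1; sign now -1
(100661/2257): 100661 mod 2257 = 1353, so (100661/2257) = (1353/2257)
flip (1353/2257) -> (2257/1353): both odd, 1353 mod 4 = 1, 2257 mod 4 = 1, so the flip contributes +1; sign now -1
(2257/1353): 2257 mod 1353 = 904, so (2257/1353) = (904/1353)
factor out 2^3: 904 = 2^3·113; with 1353 mod 8 = 1, (2/1353) = +1; sign now -1; continue with (113/1353)
flip (113/1353) -> (1353/113): both odd, 113 mod 4 = 1, 1353 mod 4 = 1, so the flip contributes +1; sign now -1
(1353/113): 1353 mod 113 = 110, so (1353/113) = (110/113)
factor out 2^1: 110 = 2^1·55; with 113 mod 8 = 1, (2/113) = +1; sign now -1; continue with (55/113)
flip (55/113) -> (113/55): both odd, 55 mod 4 = 3, 113 mod 4 = 1, so the flip contributes +1; sign now -1
(113/55): 113 mod 55 = 3, so (113/55) = (3/55)
flip (3/55) -> (55/3): both odd, 3 mod 4 = 3, 55 mod 4 = 3, so the flip contributes -1; sign now +1
(55/3): 55 mod 3 = 1, so (55/3) = (1/3)
reached (1/3) = 1, so the symbol is +1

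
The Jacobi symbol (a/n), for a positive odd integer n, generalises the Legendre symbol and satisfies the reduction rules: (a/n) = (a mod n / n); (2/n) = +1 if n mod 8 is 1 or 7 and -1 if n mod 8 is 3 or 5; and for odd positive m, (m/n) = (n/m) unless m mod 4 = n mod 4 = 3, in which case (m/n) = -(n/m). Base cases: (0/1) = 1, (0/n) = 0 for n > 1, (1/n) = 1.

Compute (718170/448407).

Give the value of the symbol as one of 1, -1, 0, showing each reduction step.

0

(718170/448407) = (269763/448407)   [reduce mod 448407]
reciprocity: (269763/448407) = -1·(448407/269763) since 269763 mod 4 = 3, 448407 mod 4 = 3; sign now -1
(448407/269763) = (178644/269763)   [reduce mod 269763]
178644 = 2^2·44661; (2/269763) = -1 since 269763 mod 8 = 3, so (178644/269763) = (-1)^2·(44661/269763); sign now -1
reciprocity: (44661/269763) = +1·(269763/44661) since 44661 mod 4 = 1, 269763 mod 4 = 3; sign now -1
(269763/44661) = (1797/44661)   [reduce mod 44661]
reciprocity: (1797/44661) = +1·(44661/1797) since 1797 mod 4 = 1, 44661 mod 4 = 1; sign now -1
(44661/1797) = (1533/1797)   [reduce mod 1797]
reciprocity: (1533/1797) = +1·(1797/1533) since 1533 mod 4 = 1, 1797 mod 4 = 1; sign now -1
(1797/1533) = (264/1533)   [reduce mod 1533]
264 = 2^3·33; (2/1533) = -1 since 1533 mod 8 = 5, so (264/1533) = (-1)^3·(33/1533); sign now +1
reciprocity: (33/1533) = +1·(1533/33) since 33 mod 4 = 1, 1533 mod 4 = 1; sign now +1
(1533/33) = (15/33)   [reduce mod 33]
reciprocity: (15/33) = +1·(33/15) since 15 mod 4 = 3, 33 mod 4 = 1; sign now +1
(33/15) = (3/15)   [reduce mod 15]
reciprocity: (3/15) = -1·(15/3) since 3 mod 4 = 3, 15 mod 4 = 3; sign now -1
(15/3) = (0/3)   [reduce mod 3]
(0/3) = 0   [gcd(a, n) > 1]; final value = 0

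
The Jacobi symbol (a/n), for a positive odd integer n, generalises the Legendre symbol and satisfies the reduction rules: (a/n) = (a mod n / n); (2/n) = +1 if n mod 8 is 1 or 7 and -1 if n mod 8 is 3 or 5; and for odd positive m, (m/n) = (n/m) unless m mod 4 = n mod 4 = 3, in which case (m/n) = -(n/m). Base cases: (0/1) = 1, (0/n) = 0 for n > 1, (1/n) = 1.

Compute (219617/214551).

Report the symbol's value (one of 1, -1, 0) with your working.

(219617/214551) = (5066/214551)   [reduce mod 214551]
5066 = 2^1·2533; (2/214551) = +1 since 214551 mod 8 = 7, so (5066/214551) = (+1)^1·(2533/214551); sign now +1
reciprocity: (2533/214551) = +1·(214551/2533) since 2533 mod 4 = 1, 214551 mod 4 = 3; sign now +1
(214551/2533) = (1779/2533)   [reduce mod 2533]
reciprocity: (1779/2533) = +1·(2533/1779) since 1779 mod 4 = 3, 2533 mod 4 = 1; sign now +1
(2533/1779) = (754/1779)   [reduce mod 1779]
754 = 2^1·377; (2/1779) = -1 since 1779 mod 8 = 3, so (754/1779) = (-1)^1·(377/1779); sign now -1
reciprocity: (377/1779) = +1·(1779/377) since 377 mod 4 = 1, 1779 mod 4 = 3; sign now -1
(1779/377) = (271/377)   [reduce mod 377]
reciprocity: (271/377) = +1·(377/271) since 271 mod 4 = 3, 377 mod 4 = 1; sign now -1
(377/271) = (106/271)   [reduce mod 271]
106 = 2^1·53; (2/271) = +1 since 271 mod 8 = 7, so (106/271) = (+1)^1·(53/271); sign now -1
reciprocity: (53/271) = +1·(271/53) since 53 mod 4 = 1, 271 mod 4 = 3; sign now -1
(271/53) = (6/53)   [reduce mod 53]
6 = 2^1·3; (2/53) = -1 since 53 mod 8 = 5, so (6/53) = (-1)^1·(3/53); sign now +1
reciprocity: (3/53) = +1·(53/3) since 3 mod 4 = 3, 53 mod 4 = 1; sign now +1
(53/3) = (2/3)   [reduce mod 3]
2 = 2^1·1; (2/3) = -1 since 3 mod 8 = 3, so (2/3) = (-1)^1·(1/3); sign now -1
(1/3) = 1; final value = sign = -1

-1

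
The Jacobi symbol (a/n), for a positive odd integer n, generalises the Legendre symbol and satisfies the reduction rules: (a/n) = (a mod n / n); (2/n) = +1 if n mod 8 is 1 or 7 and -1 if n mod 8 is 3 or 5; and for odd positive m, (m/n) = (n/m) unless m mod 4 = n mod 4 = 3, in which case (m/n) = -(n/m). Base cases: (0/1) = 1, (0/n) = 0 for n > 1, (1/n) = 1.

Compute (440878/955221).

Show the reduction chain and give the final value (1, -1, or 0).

1

factor out 2^1: 440878 = 2^1·220439; with 955221 mod 8 = 5, (2/955221) = -1; sign now -1; continue with (220439/955221)
flip (220439/955221) -> (955221/220439): both odd, 220439 mod 4 = 3, 955221 mod 4 = 1, so the flip contributes +1; sign now -1
(955221/220439): 955221 mod 220439 = 73465, so (955221/220439) = (73465/220439)
flip (73465/220439) -> (220439/73465): both odd, 73465 mod 4 = 1, 220439 mod 4 = 3, so the flip contributes +1; sign now -1
(220439/73465): 220439 mod 73465 = 44, so (220439/73465) = (44/73465)
factor out 2^2: 44 = 2^2·11; with 73465 mod 8 = 1, (2/73465) = +1; sign now -1; continue with (11/73465)
flip (11/73465) -> (73465/11): both odd, 11 mod 4 = 3, 73465 mod 4 = 1, so the flip contributes +1; sign now -1
(73465/11): 73465 mod 11 = 7, so (73465/11) = (7/11)
flip (7/11) -> (11/7): both odd, 7 mod 4 = 3, 11 mod 4 = 3, so the flip contributes -1; sign now +1
(11/7): 11 mod 7 = 4, so (11/7) = (4/7)
factor out 2^2: 4 = 2^2·1; with 7 mod 8 = 7, (2/7) = +1; sign now +1; continue with (1/7)
reached (1/7) = 1, so the symbol is +1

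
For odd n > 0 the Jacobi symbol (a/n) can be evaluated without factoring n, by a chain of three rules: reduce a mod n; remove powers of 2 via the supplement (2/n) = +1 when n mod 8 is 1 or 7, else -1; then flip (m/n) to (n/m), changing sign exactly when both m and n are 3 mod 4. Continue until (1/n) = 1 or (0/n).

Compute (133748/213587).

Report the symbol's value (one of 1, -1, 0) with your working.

-1

133748 = 2^2·33437; (2/213587) = -1 since 213587 mod 8 = 3, so (133748/213587) = (-1)^2·(33437/213587); sign now +1
reciprocity: (33437/213587) = +1·(213587/33437) since 33437 mod 4 = 1, 213587 mod 4 = 3; sign now +1
(213587/33437) = (12965/33437)   [reduce mod 33437]
reciprocity: (12965/33437) = +1·(33437/12965) since 12965 mod 4 = 1, 33437 mod 4 = 1; sign now +1
(33437/12965) = (7507/12965)   [reduce mod 12965]
reciprocity: (7507/12965) = +1·(12965/7507) since 7507 mod 4 = 3, 12965 mod 4 = 1; sign now +1
(12965/7507) = (5458/7507)   [reduce mod 7507]
5458 = 2^1·2729; (2/7507) = -1 since 7507 mod 8 = 3, so (5458/7507) = (-1)^1·(2729/7507); sign now -1
reciprocity: (2729/7507) = +1·(7507/2729) since 2729 mod 4 = 1, 7507 mod 4 = 3; sign now -1
(7507/2729) = (2049/2729)   [reduce mod 2729]
reciprocity: (2049/2729) = +1·(2729/2049) since 2049 mod 4 = 1, 2729 mod 4 = 1; sign now -1
(2729/2049) = (680/2049)   [reduce mod 2049]
680 = 2^3·85; (2/2049) = +1 since 2049 mod 8 = 1, so (680/2049) = (+1)^3·(85/2049); sign now -1
reciprocity: (85/2049) = +1·(2049/85) since 85 mod 4 = 1, 2049 mod 4 = 1; sign now -1
(2049/85) = (9/85)   [reduce mod 85]
reciprocity: (9/85) = +1·(85/9) since 9 mod 4 = 1, 85 mod 4 = 1; sign now -1
(85/9) = (4/9)   [reduce mod 9]
4 = 2^2·1; (2/9) = +1 since 9 mod 8 = 1, so (4/9) = (+1)^2·(1/9); sign now -1
(1/9) = 1; final value = sign = -1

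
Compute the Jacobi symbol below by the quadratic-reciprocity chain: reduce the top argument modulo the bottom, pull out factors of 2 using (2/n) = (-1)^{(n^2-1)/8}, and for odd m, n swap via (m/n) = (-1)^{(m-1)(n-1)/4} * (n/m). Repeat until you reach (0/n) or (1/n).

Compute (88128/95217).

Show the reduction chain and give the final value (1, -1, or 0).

factor out 2^6: 88128 = 2^6·1377; with 95217 mod 8 = 1, (2/95217) = +1; sign now +1; continue with (1377/95217)
flip (1377/95217) -> (95217/1377): both odd, 1377 mod 4 = 1, 95217 mod 4 = 1, so the flip contributes +1; sign now +1
(95217/1377): 95217 mod 1377 = 204, so (95217/1377) = (204/1377)
factor out 2^2: 204 = 2^2·51; with 1377 mod 8 = 1, (2/1377) = +1; sign now +1; continue with (51/1377)
flip (51/1377) -> (1377/51): both odd, 51 mod 4 = 3, 1377 mod 4 = 1, so the flip contributes +1; sign now +1
(1377/51): 1377 mod 51 = 0, so (1377/51) = (0/51)
reached (0/51); gcd(a, n) > 1, so (0/51) = 0 and the symbol is 0

0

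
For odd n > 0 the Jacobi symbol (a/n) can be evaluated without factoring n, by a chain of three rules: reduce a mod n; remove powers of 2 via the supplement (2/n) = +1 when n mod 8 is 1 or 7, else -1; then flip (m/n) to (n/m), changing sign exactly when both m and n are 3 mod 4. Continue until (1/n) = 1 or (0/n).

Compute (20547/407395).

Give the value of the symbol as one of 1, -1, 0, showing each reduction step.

1

reciprocity: (20547/407395) = -1·(407395/20547) since 20547 mod 4 = 3, 407395 mod 4 = 3; sign now -1
(407395/20547) = (17002/20547)   [reduce mod 20547]
17002 = 2^1·8501; (2/20547) = -1 since 20547 mod 8 = 3, so (17002/20547) = (-1)^1·(8501/20547); sign now +1
reciprocity: (8501/20547) = +1·(20547/8501) since 8501 mod 4 = 1, 20547 mod 4 = 3; sign now +1
(20547/8501) = (3545/8501)   [reduce mod 8501]
reciprocity: (3545/8501) = +1·(8501/3545) since 3545 mod 4 = 1, 8501 mod 4 = 1; sign now +1
(8501/3545) = (1411/3545)   [reduce mod 3545]
reciprocity: (1411/3545) = +1·(3545/1411) since 1411 mod 4 = 3, 3545 mod 4 = 1; sign now +1
(3545/1411) = (723/1411)   [reduce mod 1411]
reciprocity: (723/1411) = -1·(1411/723) since 723 mod 4 = 3, 1411 mod 4 = 3; sign now -1
(1411/723) = (688/723)   [reduce mod 723]
688 = 2^4·43; (2/723) = -1 since 723 mod 8 = 3, so (688/723) = (-1)^4·(43/723); sign now -1
reciprocity: (43/723) = -1·(723/43) since 43 mod 4 = 3, 723 mod 4 = 3; sign now +1
(723/43) = (35/43)   [reduce mod 43]
reciprocity: (35/43) = -1·(43/35) since 35 mod 4 = 3, 43 mod 4 = 3; sign now -1
(43/35) = (8/35)   [reduce mod 35]
8 = 2^3·1; (2/35) = -1 since 35 mod 8 = 3, so (8/35) = (-1)^3·(1/35); sign now +1
(1/35) = 1; final value = sign = +1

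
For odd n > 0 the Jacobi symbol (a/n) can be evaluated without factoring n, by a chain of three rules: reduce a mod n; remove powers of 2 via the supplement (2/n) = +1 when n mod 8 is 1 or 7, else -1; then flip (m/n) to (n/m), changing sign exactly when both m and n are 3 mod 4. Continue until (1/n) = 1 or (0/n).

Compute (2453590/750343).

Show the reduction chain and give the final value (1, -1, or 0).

-1

(2453590/750343) = (202561/750343)   [reduce mod 750343]
reciprocity: (202561/750343) = +1·(750343/202561) since 202561 mod 4 = 1, 750343 mod 4 = 3; sign now +1
(750343/202561) = (142660/202561)   [reduce mod 202561]
142660 = 2^2·35665; (2/202561) = +1 since 202561 mod 8 = 1, so (142660/202561) = (+1)^2·(35665/202561); sign now +1
reciprocity: (35665/202561) = +1·(202561/35665) since 35665 mod 4 = 1, 202561 mod 4 = 1; sign now +1
(202561/35665) = (24236/35665)   [reduce mod 35665]
24236 = 2^2·6059; (2/35665) = +1 since 35665 mod 8 = 1, so (24236/35665) = (+1)^2·(6059/35665); sign now +1
reciprocity: (6059/35665) = +1·(35665/6059) since 6059 mod 4 = 3, 35665 mod 4 = 1; sign now +1
(35665/6059) = (5370/6059)   [reduce mod 6059]
5370 = 2^1·2685; (2/6059) = -1 since 6059 mod 8 = 3, so (5370/6059) = (-1)^1·(2685/6059); sign now -1
reciprocity: (2685/6059) = +1·(6059/2685) since 2685 mod 4 = 1, 6059 mod 4 = 3; sign now -1
(6059/2685) = (689/2685)   [reduce mod 2685]
reciprocity: (689/2685) = +1·(2685/689) since 689 mod 4 = 1, 2685 mod 4 = 1; sign now -1
(2685/689) = (618/689)   [reduce mod 689]
618 = 2^1·309; (2/689) = +1 since 689 mod 8 = 1, so (618/689) = (+1)^1·(309/689); sign now -1
reciprocity: (309/689) = +1·(689/309) since 309 mod 4 = 1, 689 mod 4 = 1; sign now -1
(689/309) = (71/309)   [reduce mod 309]
reciprocity: (71/309) = +1·(309/71) since 71 mod 4 = 3, 309 mod 4 = 1; sign now -1
(309/71) = (25/71)   [reduce mod 71]
reciprocity: (25/71) = +1·(71/25) since 25 mod 4 = 1, 71 mod 4 = 3; sign now -1
(71/25) = (21/25)   [reduce mod 25]
reciprocity: (21/25) = +1·(25/21) since 21 mod 4 = 1, 25 mod 4 = 1; sign now -1
(25/21) = (4/21)   [reduce mod 21]
4 = 2^2·1; (2/21) = -1 since 21 mod 8 = 5, so (4/21) = (-1)^2·(1/21); sign now -1
(1/21) = 1; final value = sign = -1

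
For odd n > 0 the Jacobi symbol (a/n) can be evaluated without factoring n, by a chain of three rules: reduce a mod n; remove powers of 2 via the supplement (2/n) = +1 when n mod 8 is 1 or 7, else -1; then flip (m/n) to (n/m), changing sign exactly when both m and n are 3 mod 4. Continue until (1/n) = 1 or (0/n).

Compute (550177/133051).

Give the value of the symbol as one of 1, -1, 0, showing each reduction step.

(550177/133051): 550177 mod 133051 = 17973, so (550177/133051) = (17973/133051)
flip (17973/133051) -> (133051/17973): both odd, 17973 mod 4 = 1, 133051 mod 4 = 3, so the flip contributes +1; sign now +1
(133051/17973): 133051 mod 17973 = 7240, so (133051/17973) = (7240/17973)
factor out 2^3: 7240 = 2^3·905; with 17973 mod 8 = 5, (2/17973) = -1; sign now -1; continue with (905/17973)
flip (905/17973) -> (17973/905): both odd, 905 mod 4 = 1, 17973 mod 4 = 1, so the flip contributes +1; sign now -1
(17973/905): 17973 mod 905 = 778, so (17973/905) = (778/905)
factor out 2^1: 778 = 2^1·389; with 905 mod 8 = 1, (2/905) = +1; sign now -1; continue with (389/905)
flip (389/905) -> (905/389): both odd, 389 mod 4 = 1, 905 mod 4 = 1, so the flip contributes +1; sign now -1
(905/389): 905 mod 389 = 127, so (905/389) = (127/389)
flip (127/389) -> (389/127): both odd, 127 mod 4 = 3, 389 mod 4 = 1, so the flip contributes +1; sign now -1
(389/127): 389 mod 127 = 8, so (389/127) = (8/127)
factor out 2^3: 8 = 2^3·1; with 127 mod 8 = 7, (2/127) = +1; sign now -1; continue with (1/127)
reached (1/127) = 1, so the symbol is -1

-1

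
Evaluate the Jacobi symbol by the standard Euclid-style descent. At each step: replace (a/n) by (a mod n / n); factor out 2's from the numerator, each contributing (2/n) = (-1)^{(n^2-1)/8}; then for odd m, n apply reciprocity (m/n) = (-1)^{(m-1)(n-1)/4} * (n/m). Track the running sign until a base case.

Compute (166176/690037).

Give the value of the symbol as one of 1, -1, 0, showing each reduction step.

166176 = 2^5·5193; (2/690037) = -1 since 690037 mod 8 = 5, so (166176/690037) = (-1)^5·(5193/690037); sign now -1
reciprocity: (5193/690037) = +1·(690037/5193) since 5193 mod 4 = 1, 690037 mod 4 = 1; sign now -1
(690037/5193) = (4561/5193)   [reduce mod 5193]
reciprocity: (4561/5193) = +1·(5193/4561) since 4561 mod 4 = 1, 5193 mod 4 = 1; sign now -1
(5193/4561) = (632/4561)   [reduce mod 4561]
632 = 2^3·79; (2/4561) = +1 since 4561 mod 8 = 1, so (632/4561) = (+1)^3·(79/4561); sign now -1
reciprocity: (79/4561) = +1·(4561/79) since 79 mod 4 = 3, 4561 mod 4 = 1; sign now -1
(4561/79) = (58/79)   [reduce mod 79]
58 = 2^1·29; (2/79) = +1 since 79 mod 8 = 7, so (58/79) = (+1)^1·(29/79); sign now -1
reciprocity: (29/79) = +1·(79/29) since 29 mod 4 = 1, 79 mod 4 = 3; sign now -1
(79/29) = (21/29)   [reduce mod 29]
reciprocity: (21/29) = +1·(29/21) since 21 mod 4 = 1, 29 mod 4 = 1; sign now -1
(29/21) = (8/21)   [reduce mod 21]
8 = 2^3·1; (2/21) = -1 since 21 mod 8 = 5, so (8/21) = (-1)^3·(1/21); sign now +1
(1/21) = 1; final value = sign = +1

1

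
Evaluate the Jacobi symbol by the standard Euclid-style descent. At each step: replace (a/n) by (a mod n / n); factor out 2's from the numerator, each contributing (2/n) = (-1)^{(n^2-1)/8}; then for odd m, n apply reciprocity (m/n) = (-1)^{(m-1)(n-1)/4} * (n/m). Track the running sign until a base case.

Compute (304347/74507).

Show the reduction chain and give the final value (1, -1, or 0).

-1

(304347/74507): 304347 mod 74507 = 6319, so (304347/74507) = (6319/74507)
flip (6319/74507) -> (74507/6319): both odd, 6319 mod 4 = 3, 74507 mod 4 = 3, so the flip contributes -1; sign now -1
(74507/6319): 74507 mod 6319 = 4998, so (74507/6319) = (4998/6319)
factor out 2^1: 4998 = 2^1·2499; with 6319 mod 8 = 7, (2/6319) = +1; sign now -1; continue with (2499/6319)
flip (2499/6319) -> (6319/2499): both odd, 2499 mod 4 = 3, 6319 mod 4 = 3, so the flip contributes -1; sign now +1
(6319/2499): 6319 mod 2499 = 1321, so (6319/2499) = (1321/2499)
flip (1321/2499) -> (2499/1321): both odd, 1321 mod 4 = 1, 2499 mod 4 = 3, so the flip contributes +1; sign now +1
(2499/1321): 2499 mod 1321 = 1178, so (2499/1321) = (1178/1321)
factor out 2^1: 1178 = 2^1·589; with 1321 mod 8 = 1, (2/1321) = +1; sign now +1; continue with (589/1321)
flip (589/1321) -> (1321/589): both odd, 589 mod 4 = 1, 1321 mod 4 = 1, so the flip contributes +1; sign now +1
(1321/589): 1321 mod 589 = 143, so (1321/589) = (143/589)
flip (143/589) -> (589/143): both odd, 143 mod 4 = 3, 589 mod 4 = 1, so the flip contributes +1; sign now +1
(589/143): 589 mod 143 = 17, so (589/143) = (17/143)
flip (17/143) -> (143/17): both odd, 17 mod 4 = 1, 143 mod 4 = 3, so the flip contributes +1; sign now +1
(143/17): 143 mod 17 = 7, so (143/17) = (7/17)
flip (7/17) -> (17/7): both odd, 7 mod 4 = 3, 17 mod 4 = 1, so the flip contributes +1; sign now +1
(17/7): 17 mod 7 = 3, so (17/7) = (3/7)
flip (3/7) -> (7/3): both odd, 3 mod 4 = 3, 7 mod 4 = 3, so the flip contributes -1; sign now -1
(7/3): 7 mod 3 = 1, so (7/3) = (1/3)
reached (1/3) = 1, so the symbol is -1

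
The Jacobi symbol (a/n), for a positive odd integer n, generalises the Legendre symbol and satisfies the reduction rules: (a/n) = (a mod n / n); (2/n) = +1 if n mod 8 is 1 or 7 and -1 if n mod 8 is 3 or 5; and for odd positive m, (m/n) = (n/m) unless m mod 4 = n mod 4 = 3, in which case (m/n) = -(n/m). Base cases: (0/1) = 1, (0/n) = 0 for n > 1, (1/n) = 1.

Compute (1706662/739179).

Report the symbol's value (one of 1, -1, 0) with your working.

(1706662/739179): 1706662 mod 739179 = 228304, so (1706662/739179) = (228304/739179)
factor out 2^4: 228304 = 2^4·14269; with 739179 mod 8 = 3, (2/739179) = -1; sign now +1; continue with (14269/739179)
flip (14269/739179) -> (739179/14269): both odd, 14269 mod 4 = 1, 739179 mod 4 = 3, so the flip contributes +1; sign now +1
(739179/14269): 739179 mod 14269 = 11460, so (739179/14269) = (11460/14269)
factor out 2^2: 11460 = 2^2·2865; with 14269 mod 8 = 5, (2/14269) = -1; sign now +1; continue with (2865/14269)
flip (2865/14269) -> (14269/2865): both odd, 2865 mod 4 = 1, 14269 mod 4 = 1, so the flip contributes +1; sign now +1
(14269/2865): 14269 mod 2865 = 2809, so (14269/2865) = (2809/2865)
flip (2809/2865) -> (2865/2809): both odd, 2809 mod 4 = 1, 2865 mod 4 = 1, so the flip contributes +1; sign now +1
(2865/2809): 2865 mod 2809 = 56, so (2865/2809) = (56/2809)
factor out 2^3: 56 = 2^3·7; with 2809 mod 8 = 1, (2/2809) = +1; sign now +1; continue with (7/2809)
flip (7/2809) -> (2809/7): both odd, 7 mod 4 = 3, 2809 mod 4 = 1, so the flip contributes +1; sign now +1
(2809/7): 2809 mod 7 = 2, so (2809/7) = (2/7)
factor out 2^1: 2 = 2^1·1; with 7 mod 8 = 7, (2/7) = +1; sign now +1; continue with (1/7)
reached (1/7) = 1, so the symbol is +1

1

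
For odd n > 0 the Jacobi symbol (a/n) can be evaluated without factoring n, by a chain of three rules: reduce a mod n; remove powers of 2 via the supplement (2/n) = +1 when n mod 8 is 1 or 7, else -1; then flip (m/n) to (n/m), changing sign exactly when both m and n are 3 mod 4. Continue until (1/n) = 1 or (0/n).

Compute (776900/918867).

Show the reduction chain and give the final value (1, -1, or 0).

0

factor out 2^2: 776900 = 2^2·194225; with 918867 mod 8 = 3, (2/918867) = -1; sign now +1; continue with (194225/918867)
flip (194225/918867) -> (918867/194225): both odd, 194225 mod 4 = 1, 918867 mod 4 = 3, so the flip contributes +1; sign now +1
(918867/194225): 918867 mod 194225 = 141967, so (918867/194225) = (141967/194225)
flip (141967/194225) -> (194225/141967): both odd, 141967 mod 4 = 3, 194225 mod 4 = 1, so the flip contributes +1; sign now +1
(194225/141967): 194225 mod 141967 = 52258, so (194225/141967) = (52258/141967)
factor out 2^1: 52258 = 2^1·26129; with 141967 mod 8 = 7, (2/141967) = +1; sign now +1; continue with (26129/141967)
flip (26129/141967) -> (141967/26129): both odd, 26129 mod 4 = 1, 141967 mod 4 = 3, so the flip contributes +1; sign now +1
(141967/26129): 141967 mod 26129 = 11322, so (141967/26129) = (11322/26129)
factor out 2^1: 11322 = 2^1·5661; with 26129 mod 8 = 1, (2/26129) = +1; sign now +1; continue with (5661/26129)
flip (5661/26129) -> (26129/5661): both odd, 5661 mod 4 = 1, 26129 mod 4 = 1, so the flip contributes +1; sign now +1
(26129/5661): 26129 mod 5661 = 3485, so (26129/5661) = (3485/5661)
flip (3485/5661) -> (5661/3485): both odd, 3485 mod 4 = 1, 5661 mod 4 = 1, so the flip contributes +1; sign now +1
(5661/3485): 5661 mod 3485 = 2176, so (5661/3485) = (2176/3485)
factor out 2^7: 2176 = 2^7·17; with 3485 mod 8 = 5, (2/3485) = -1; sign now -1; continue with (17/3485)
flip (17/3485) -> (3485/17): both odd, 17 mod 4 = 1, 3485 mod 4 = 1, so the flip contributes +1; sign now -1
(3485/17): 3485 mod 17 = 0, so (3485/17) = (0/17)
reached (0/17); gcd(a, n) > 1, so (0/17) = 0 and the symbol is 0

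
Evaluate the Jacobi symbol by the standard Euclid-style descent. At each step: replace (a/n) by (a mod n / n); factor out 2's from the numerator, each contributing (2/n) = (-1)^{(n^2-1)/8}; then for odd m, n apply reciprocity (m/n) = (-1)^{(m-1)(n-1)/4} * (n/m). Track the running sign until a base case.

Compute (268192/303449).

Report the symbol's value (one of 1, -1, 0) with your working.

268192 = 2^5·8381; (2/303449) = +1 since 303449 mod 8 = 1, so (268192/303449) = (+1)^5·(8381/303449); sign now +1
reciprocity: (8381/303449) = +1·(303449/8381) since 8381 mod 4 = 1, 303449 mod 4 = 1; sign now +1
(303449/8381) = (1733/8381)   [reduce mod 8381]
reciprocity: (1733/8381) = +1·(8381/1733) since 1733 mod 4 = 1, 8381 mod 4 = 1; sign now +1
(8381/1733) = (1449/1733)   [reduce mod 1733]
reciprocity: (1449/1733) = +1·(1733/1449) since 1449 mod 4 = 1, 1733 mod 4 = 1; sign now +1
(1733/1449) = (284/1449)   [reduce mod 1449]
284 = 2^2·71; (2/1449) = +1 since 1449 mod 8 = 1, so (284/1449) = (+1)^2·(71/1449); sign now +1
reciprocity: (71/1449) = +1·(1449/71) since 71 mod 4 = 3, 1449 mod 4 = 1; sign now +1
(1449/71) = (29/71)   [reduce mod 71]
reciprocity: (29/71) = +1·(71/29) since 29 mod 4 = 1, 71 mod 4 = 3; sign now +1
(71/29) = (13/29)   [reduce mod 29]
reciprocity: (13/29) = +1·(29/13) since 13 mod 4 = 1, 29 mod 4 = 1; sign now +1
(29/13) = (3/13)   [reduce mod 13]
reciprocity: (3/13) = +1·(13/3) since 3 mod 4 = 3, 13 mod 4 = 1; sign now +1
(13/3) = (1/3)   [reduce mod 3]
(1/3) = 1; final value = sign = +1

1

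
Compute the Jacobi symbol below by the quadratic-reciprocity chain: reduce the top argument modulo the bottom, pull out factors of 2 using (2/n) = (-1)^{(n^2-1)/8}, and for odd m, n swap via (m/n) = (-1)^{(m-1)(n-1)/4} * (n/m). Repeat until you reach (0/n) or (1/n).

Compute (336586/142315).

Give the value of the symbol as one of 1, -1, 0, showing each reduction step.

(336586/142315): 336586 mod 142315 = 51956, so (336586/142315) = (51956/142315)
factor out 2^2: 51956 = 2^2·12989; with 142315 mod 8 = 3, (2/142315) = -1; sign now +1; continue with (12989/142315)
flip (12989/142315) -> (142315/12989): both odd, 12989 mod 4 = 1, 142315 mod 4 = 3, so the flip contributes +1; sign now +1
(142315/12989): 142315 mod 12989 = 12425, so (142315/12989) = (12425/12989)
flip (12425/12989) -> (12989/12425): both odd, 12425 mod 4 = 1, 12989 mod 4 = 1, so the flip contributes +1; sign now +1
(12989/12425): 12989 mod 12425 = 564, so (12989/12425) = (564/12425)
factor out 2^2: 564 = 2^2·141; with 12425 mod 8 = 1, (2/12425) = +1; sign now +1; continue with (141/12425)
flip (141/12425) -> (12425/141): both odd, 141 mod 4 = 1, 12425 mod 4 = 1, so the flip contributes +1; sign now +1
(12425/141): 12425 mod 141 = 17, so (12425/141) = (17/141)
flip (17/141) -> (141/17): both odd, 17 mod 4 = 1, 141 mod 4 = 1, so the flip contributes +1; sign now +1
(141/17): 141 mod 17 = 5, so (141/17) = (5/17)
flip (5/17) -> (17/5): both odd, 5 mod 4 = 1, 17 mod 4 = 1, so the flip contributes +1; sign now +1
(17/5): 17 mod 5 = 2, so (17/5) = (2/5)
factor out 2^1: 2 = 2^1·1; with 5 mod 8 = 5, (2/5) = -1; sign now -1; continue with (1/5)
reached (1/5) = 1, so the symbol is -1

-1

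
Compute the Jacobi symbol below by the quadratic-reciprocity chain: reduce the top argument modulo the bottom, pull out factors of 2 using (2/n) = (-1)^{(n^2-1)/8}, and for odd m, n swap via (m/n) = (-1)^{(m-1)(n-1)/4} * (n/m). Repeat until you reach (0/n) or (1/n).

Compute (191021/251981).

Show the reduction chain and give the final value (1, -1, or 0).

flip (191021/251981) -> (251981/191021): both odd, 191021 mod 4 = 1, 251981 mod 4 = 1, so the flip contributes +1; sign now +1
(251981/191021): 251981 mod 191021 = 60960, so (251981/191021) = (60960/191021)
factor out 2^5: 60960 = 2^5·1905; with 191021 mod 8 = 5, (2/191021) = -1; sign now -1; continue with (1905/191021)
flip (1905/191021) -> (191021/1905): both odd, 1905 mod 4 = 1, 191021 mod 4 = 1, so the flip contributes +1; sign now -1
(191021/1905): 191021 mod 1905 = 521, so (191021/1905) = (521/1905)
flip (521/1905) -> (1905/521): both odd, 521 mod 4 = 1, 1905 mod 4 = 1, so the flip contributes +1; sign now -1
(1905/521): 1905 mod 521 = 342, so (1905/521) = (342/521)
factor out 2^1: 342 = 2^1·171; with 521 mod 8 = 1, (2/521) = +1; sign now -1; continue with (171/521)
flip (171/521) -> (521/171): both odd, 171 mod 4 = 3, 521 mod 4 = 1, so the flip contributes +1; sign now -1
(521/171): 521 mod 171 = 8, so (521/171) = (8/171)
factor out 2^3: 8 = 2^3·1; with 171 mod 8 = 3, (2/171) = -1; sign now +1; continue with (1/171)
reached (1/171) = 1, so the symbol is +1

1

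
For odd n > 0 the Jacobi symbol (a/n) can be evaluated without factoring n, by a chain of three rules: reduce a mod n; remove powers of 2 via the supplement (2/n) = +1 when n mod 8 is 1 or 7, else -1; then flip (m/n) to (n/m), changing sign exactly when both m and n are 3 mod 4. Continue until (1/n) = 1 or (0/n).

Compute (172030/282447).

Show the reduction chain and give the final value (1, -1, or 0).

172030 = 2^1·86015; (2/282447) = +1 since 282447 mod 8 = 7, so (172030/282447) = (+1)^1·(86015/282447); sign now +1
reciprocity: (86015/282447) = -1·(282447/86015) since 86015 mod 4 = 3, 282447 mod 4 = 3; sign now -1
(282447/86015) = (24402/86015)   [reduce mod 86015]
24402 = 2^1·12201; (2/86015) = +1 since 86015 mod 8 = 7, so (24402/86015) = (+1)^1·(12201/86015); sign now -1
reciprocity: (12201/86015) = +1·(86015/12201) since 12201 mod 4 = 1, 86015 mod 4 = 3; sign now -1
(86015/12201) = (608/12201)   [reduce mod 12201]
608 = 2^5·19; (2/12201) = +1 since 12201 mod 8 = 1, so (608/12201) = (+1)^5·(19/12201); sign now -1
reciprocity: (19/12201) = +1·(12201/19) since 19 mod 4 = 3, 12201 mod 4 = 1; sign now -1
(12201/19) = (3/19)   [reduce mod 19]
reciprocity: (3/19) = -1·(19/3) since 3 mod 4 = 3, 19 mod 4 = 3; sign now +1
(19/3) = (1/3)   [reduce mod 3]
(1/3) = 1; final value = sign = +1

1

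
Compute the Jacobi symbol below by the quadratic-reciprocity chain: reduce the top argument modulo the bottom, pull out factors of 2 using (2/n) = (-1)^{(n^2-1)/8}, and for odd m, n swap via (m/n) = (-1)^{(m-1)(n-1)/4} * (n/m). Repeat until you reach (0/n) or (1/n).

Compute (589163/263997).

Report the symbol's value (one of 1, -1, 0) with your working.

1

(589163/263997): 589163 mod 263997 = 61169, so (589163/263997) = (61169/263997)
flip (61169/263997) -> (263997/61169): both odd, 61169 mod 4 = 1, 263997 mod 4 = 1, so the flip contributes +1; sign now +1
(263997/61169): 263997 mod 61169 = 19321, so (263997/61169) = (19321/61169)
flip (19321/61169) -> (61169/19321): both odd, 19321 mod 4 = 1, 61169 mod 4 = 1, so the flip contributes +1; sign now +1
(61169/19321): 61169 mod 19321 = 3206, so (61169/19321) = (3206/19321)
factor out 2^1: 3206 = 2^1·1603; with 19321 mod 8 = 1, (2/19321) = +1; sign now +1; continue with (1603/19321)
flip (1603/19321) -> (19321/1603): both odd, 1603 mod 4 = 3, 19321 mod 4 = 1, so the flip contributes +1; sign now +1
(19321/1603): 19321 mod 1603 = 85, so (19321/1603) = (85/1603)
flip (85/1603) -> (1603/85): both odd, 85 mod 4 = 1, 1603 mod 4 = 3, so the flip contributes +1; sign now +1
(1603/85): 1603 mod 85 = 73, so (1603/85) = (73/85)
flip (73/85) -> (85/73): both odd, 73 mod 4 = 1, 85 mod 4 = 1, so the flip contributes +1; sign now +1
(85/73): 85 mod 73 = 12, so (85/73) = (12/73)
factor out 2^2: 12 = 2^2·3; with 73 mod 8 = 1, (2/73) = +1; sign now +1; continue with (3/73)
flip (3/73) -> (73/3): both odd, 3 mod 4 = 3, 73 mod 4 = 1, so the flip contributes +1; sign now +1
(73/3): 73 mod 3 = 1, so (73/3) = (1/3)
reached (1/3) = 1, so the symbol is +1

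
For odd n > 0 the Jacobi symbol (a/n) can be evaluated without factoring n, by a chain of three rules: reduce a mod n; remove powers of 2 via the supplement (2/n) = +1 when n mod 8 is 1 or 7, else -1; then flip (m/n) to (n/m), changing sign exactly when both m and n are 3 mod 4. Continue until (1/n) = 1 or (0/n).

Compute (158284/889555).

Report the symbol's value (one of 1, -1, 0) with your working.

-1

factor out 2^2: 158284 = 2^2·39571; with 889555 mod 8 = 3, (2/889555) = -1; sign now +1; continue with (39571/889555)
flip (39571/889555) -> (889555/39571): both odd, 39571 mod 4 = 3, 889555 mod 4 = 3, so the flip contributes -1; sign now -1
(889555/39571): 889555 mod 39571 = 18993, so (889555/39571) = (18993/39571)
flip (18993/39571) -> (39571/18993): both odd, 18993 mod 4 = 1, 39571 mod 4 = 3, so the flip contributes +1; sign now -1
(39571/18993): 39571 mod 18993 = 1585, so (39571/18993) = (1585/18993)
flip (1585/18993) -> (18993/1585): both odd, 1585 mod 4 = 1, 18993 mod 4 = 1, so the flip contributes +1; sign now -1
(18993/1585): 18993 mod 1585 = 1558, so (18993/1585) = (1558/1585)
factor out 2^1: 1558 = 2^1·779; with 1585 mod 8 = 1, (2/1585) = +1; sign now -1; continue with (779/1585)
flip (779/1585) -> (1585/779): both odd, 779 mod 4 = 3, 1585 mod 4 = 1, so the flip contributes +1; sign now -1
(1585/779): 1585 mod 779 = 27, so (1585/779) = (27/779)
flip (27/779) -> (779/27): both odd, 27 mod 4 = 3, 779 mod 4 = 3, so the flip contributes -1; sign now +1
(779/27): 779 mod 27 = 23, so (779/27) = (23/27)
flip (23/27) -> (27/23): both odd, 23 mod 4 = 3, 27 mod 4 = 3, so the flip contributes -1; sign now -1
(27/23): 27 mod 23 = 4, so (27/23) = (4/23)
factor out 2^2: 4 = 2^2·1; with 23 mod 8 = 7, (2/23) = +1; sign now -1; continue with (1/23)
reached (1/23) = 1, so the symbol is -1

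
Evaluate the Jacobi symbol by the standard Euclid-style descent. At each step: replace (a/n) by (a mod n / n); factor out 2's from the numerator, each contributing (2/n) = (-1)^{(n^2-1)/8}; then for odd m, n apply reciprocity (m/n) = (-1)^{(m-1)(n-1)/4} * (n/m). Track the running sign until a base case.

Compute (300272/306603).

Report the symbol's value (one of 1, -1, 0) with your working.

300272 = 2^4·18767; (2/306603) = -1 since 306603 mod 8 = 3, so (300272/306603) = (-1)^4·(18767/306603); sign now +1
reciprocity: (18767/306603) = -1·(306603/18767) since 18767 mod 4 = 3, 306603 mod 4 = 3; sign now -1
(306603/18767) = (6331/18767)   [reduce mod 18767]
reciprocity: (6331/18767) = -1·(18767/6331) since 6331 mod 4 = 3, 18767 mod 4 = 3; sign now +1
(18767/6331) = (6105/6331)   [reduce mod 6331]
reciprocity: (6105/6331) = +1·(6331/6105) since 6105 mod 4 = 1, 6331 mod 4 = 3; sign now +1
(6331/6105) = (226/6105)   [reduce mod 6105]
226 = 2^1·113; (2/6105) = +1 since 6105 mod 8 = 1, so (226/6105) = (+1)^1·(113/6105); sign now +1
reciprocity: (113/6105) = +1·(6105/113) since 113 mod 4 = 1, 6105 mod 4 = 1; sign now +1
(6105/113) = (3/113)   [reduce mod 113]
reciprocity: (3/113) = +1·(113/3) since 3 mod 4 = 3, 113 mod 4 = 1; sign now +1
(113/3) = (2/3)   [reduce mod 3]
2 = 2^1·1; (2/3) = -1 since 3 mod 8 = 3, so (2/3) = (-1)^1·(1/3); sign now -1
(1/3) = 1; final value = sign = -1

-1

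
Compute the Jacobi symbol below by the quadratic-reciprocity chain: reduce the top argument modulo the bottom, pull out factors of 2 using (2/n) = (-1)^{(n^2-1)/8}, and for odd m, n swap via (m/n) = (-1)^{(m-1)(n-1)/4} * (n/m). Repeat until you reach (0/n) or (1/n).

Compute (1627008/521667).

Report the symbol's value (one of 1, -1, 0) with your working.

(1627008/521667) = (62007/521667)   [reduce mod 521667]
reciprocity: (62007/521667) = -1·(521667/62007) since 62007 mod 4 = 3, 521667 mod 4 = 3; sign now -1
(521667/62007) = (25611/62007)   [reduce mod 62007]
reciprocity: (25611/62007) = -1·(62007/25611) since 25611 mod 4 = 3, 62007 mod 4 = 3; sign now +1
(62007/25611) = (10785/25611)   [reduce mod 25611]
reciprocity: (10785/25611) = +1·(25611/10785) since 10785 mod 4 = 1, 25611 mod 4 = 3; sign now +1
(25611/10785) = (4041/10785)   [reduce mod 10785]
reciprocity: (4041/10785) = +1·(10785/4041) since 4041 mod 4 = 1, 10785 mod 4 = 1; sign now +1
(10785/4041) = (2703/4041)   [reduce mod 4041]
reciprocity: (2703/4041) = +1·(4041/2703) since 2703 mod 4 = 3, 4041 mod 4 = 1; sign now +1
(4041/2703) = (1338/2703)   [reduce mod 2703]
1338 = 2^1·669; (2/2703) = +1 since 2703 mod 8 = 7, so (1338/2703) = (+1)^1·(669/2703); sign now +1
reciprocity: (669/2703) = +1·(2703/669) since 669 mod 4 = 1, 2703 mod 4 = 3; sign now +1
(2703/669) = (27/669)   [reduce mod 669]
reciprocity: (27/669) = +1·(669/27) since 27 mod 4 = 3, 669 mod 4 = 1; sign now +1
(669/27) = (21/27)   [reduce mod 27]
reciprocity: (21/27) = +1·(27/21) since 21 mod 4 = 1, 27 mod 4 = 3; sign now +1
(27/21) = (6/21)   [reduce mod 21]
6 = 2^1·3; (2/21) = -1 since 21 mod 8 = 5, so (6/21) = (-1)^1·(3/21); sign now -1
reciprocity: (3/21) = +1·(21/3) since 3 mod 4 = 3, 21 mod 4 = 1; sign now -1
(21/3) = (0/3)   [reduce mod 3]
(0/3) = 0   [gcd(a, n) > 1]; final value = 0

0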